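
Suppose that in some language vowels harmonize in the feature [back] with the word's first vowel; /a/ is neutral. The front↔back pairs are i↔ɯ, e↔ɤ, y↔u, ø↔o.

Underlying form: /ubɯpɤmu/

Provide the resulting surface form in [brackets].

no segment meets the rule's conditions; no change.

[ubɯpɤmu]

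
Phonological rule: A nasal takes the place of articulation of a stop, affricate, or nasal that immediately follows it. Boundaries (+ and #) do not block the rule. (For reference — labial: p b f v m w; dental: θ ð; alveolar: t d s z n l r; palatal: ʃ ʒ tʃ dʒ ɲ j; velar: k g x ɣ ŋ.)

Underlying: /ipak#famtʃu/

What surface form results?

[ipak#faɲtʃu]

/m/ before /tʃ/ (palatal) → [ɲ]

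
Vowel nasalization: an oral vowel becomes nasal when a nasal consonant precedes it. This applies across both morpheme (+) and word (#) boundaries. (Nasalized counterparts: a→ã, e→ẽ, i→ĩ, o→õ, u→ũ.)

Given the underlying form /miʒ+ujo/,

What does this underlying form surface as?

[mĩʒ+ujo]

/i/ after nasal /m/ → [ĩ]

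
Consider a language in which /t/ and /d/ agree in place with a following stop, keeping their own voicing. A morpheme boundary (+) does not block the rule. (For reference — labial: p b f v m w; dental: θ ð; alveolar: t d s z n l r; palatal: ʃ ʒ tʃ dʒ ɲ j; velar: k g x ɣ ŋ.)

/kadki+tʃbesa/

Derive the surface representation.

/d/ before /k/ (velar) → [g]

[kagki+tʃbesa]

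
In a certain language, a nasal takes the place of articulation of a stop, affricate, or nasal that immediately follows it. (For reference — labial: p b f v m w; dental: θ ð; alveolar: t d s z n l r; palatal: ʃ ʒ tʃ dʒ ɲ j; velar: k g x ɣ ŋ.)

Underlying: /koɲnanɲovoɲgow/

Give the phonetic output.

[konnaɲɲovoŋgow]

/ɲ/ before /n/ (alveolar) → [n]
/n/ before /ɲ/ (palatal) → [ɲ]
/ɲ/ before /g/ (velar) → [ŋ]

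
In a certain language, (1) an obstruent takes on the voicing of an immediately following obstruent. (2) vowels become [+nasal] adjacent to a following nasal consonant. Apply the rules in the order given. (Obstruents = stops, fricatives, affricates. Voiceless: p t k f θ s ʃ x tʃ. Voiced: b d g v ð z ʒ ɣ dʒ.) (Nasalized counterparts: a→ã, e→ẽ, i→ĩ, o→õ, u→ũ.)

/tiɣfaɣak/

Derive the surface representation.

[tixfaɣak]

Rule 1: /ɣ/ before /f/ (voiceless) → [x]
After rule 1: tixfaɣak
Rule 2: no segment meets the rule's conditions; no change.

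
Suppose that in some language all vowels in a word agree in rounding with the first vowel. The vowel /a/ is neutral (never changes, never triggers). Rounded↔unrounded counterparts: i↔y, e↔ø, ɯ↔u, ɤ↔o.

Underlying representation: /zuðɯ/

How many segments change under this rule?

1

/ɯ/ harmonizes with /u/ ([+round]) → [u]
1 segment changes.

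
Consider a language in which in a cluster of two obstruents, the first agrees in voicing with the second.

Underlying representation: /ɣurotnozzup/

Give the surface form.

no segment meets the rule's conditions; no change.

[ɣurotnozzup]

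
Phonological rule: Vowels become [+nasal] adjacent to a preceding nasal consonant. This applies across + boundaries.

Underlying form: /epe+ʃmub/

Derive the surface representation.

/u/ after nasal /m/ → [ũ]

[epe+ʃmũb]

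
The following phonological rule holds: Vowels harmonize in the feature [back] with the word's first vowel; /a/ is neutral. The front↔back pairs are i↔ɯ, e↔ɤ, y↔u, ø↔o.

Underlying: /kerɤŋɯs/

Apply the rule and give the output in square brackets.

[kereŋis]

/ɤ/ harmonizes with /e/ ([-back]) → [e]
/ɯ/ harmonizes with /e/ ([-back]) → [i]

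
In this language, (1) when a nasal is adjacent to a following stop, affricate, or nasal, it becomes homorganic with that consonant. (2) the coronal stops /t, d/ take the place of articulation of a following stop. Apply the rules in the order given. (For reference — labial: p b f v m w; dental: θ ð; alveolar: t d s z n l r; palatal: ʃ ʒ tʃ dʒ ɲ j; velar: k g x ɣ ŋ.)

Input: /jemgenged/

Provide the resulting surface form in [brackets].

[jeŋgeŋged]

Rule 1: /m/ before /g/ (velar) → [ŋ]
Rule 1: /n/ before /g/ (velar) → [ŋ]
After rule 1: jeŋgeŋged
Rule 2: no segment meets the rule's conditions; no change.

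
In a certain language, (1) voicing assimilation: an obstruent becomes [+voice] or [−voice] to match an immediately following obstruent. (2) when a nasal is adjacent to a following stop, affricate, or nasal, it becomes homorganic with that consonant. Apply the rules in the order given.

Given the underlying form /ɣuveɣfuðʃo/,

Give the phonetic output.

[ɣuvexfuθʃo]

Rule 1: /ɣ/ before /f/ (voiceless) → [x]
Rule 1: /ð/ before /ʃ/ (voiceless) → [θ]
After rule 1: ɣuvexfuθʃo
Rule 2: no segment meets the rule's conditions; no change.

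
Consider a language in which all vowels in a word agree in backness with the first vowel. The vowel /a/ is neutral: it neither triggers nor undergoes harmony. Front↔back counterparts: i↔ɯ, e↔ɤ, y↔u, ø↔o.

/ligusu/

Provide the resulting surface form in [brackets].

/u/ harmonizes with /i/ ([-back]) → [y]
/u/ harmonizes with /i/ ([-back]) → [y]

[ligysy]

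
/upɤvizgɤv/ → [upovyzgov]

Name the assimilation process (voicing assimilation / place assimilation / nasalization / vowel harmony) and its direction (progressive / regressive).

/ɤ/→[o] /i/→[y] /ɤ/→[o].
Vowels agree with the first vowel, so the harmony is progressive.

vowel harmony, progressive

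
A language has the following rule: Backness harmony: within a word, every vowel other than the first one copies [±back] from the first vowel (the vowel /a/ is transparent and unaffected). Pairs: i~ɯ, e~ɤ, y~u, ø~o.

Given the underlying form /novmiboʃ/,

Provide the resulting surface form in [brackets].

[novmɯboʃ]

/i/ harmonizes with /o/ ([+back]) → [ɯ]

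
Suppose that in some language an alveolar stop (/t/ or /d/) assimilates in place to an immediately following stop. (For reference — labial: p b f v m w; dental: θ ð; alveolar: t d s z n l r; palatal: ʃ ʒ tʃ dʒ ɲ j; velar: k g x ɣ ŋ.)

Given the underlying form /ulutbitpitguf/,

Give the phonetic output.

/t/ before /b/ (labial) → [p]
/t/ before /p/ (labial) → [p]
/t/ before /g/ (velar) → [k]

[ulupbippikguf]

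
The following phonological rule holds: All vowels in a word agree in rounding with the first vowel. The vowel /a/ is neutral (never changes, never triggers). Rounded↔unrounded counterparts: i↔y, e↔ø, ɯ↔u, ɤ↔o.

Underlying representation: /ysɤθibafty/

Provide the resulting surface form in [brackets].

/ɤ/ harmonizes with /y/ ([+round]) → [o]
/i/ harmonizes with /y/ ([+round]) → [y]

[ysoθybafty]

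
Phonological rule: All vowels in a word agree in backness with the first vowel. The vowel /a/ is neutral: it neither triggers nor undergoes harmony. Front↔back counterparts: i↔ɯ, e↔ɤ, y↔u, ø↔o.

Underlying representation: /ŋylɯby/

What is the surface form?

/ɯ/ harmonizes with /y/ ([-back]) → [i]

[ŋyliby]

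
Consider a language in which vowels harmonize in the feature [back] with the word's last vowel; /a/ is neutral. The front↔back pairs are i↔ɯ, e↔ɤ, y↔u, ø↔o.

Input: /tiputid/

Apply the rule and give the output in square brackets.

[tipytid]

/u/ harmonizes with /i/ ([-back]) → [y]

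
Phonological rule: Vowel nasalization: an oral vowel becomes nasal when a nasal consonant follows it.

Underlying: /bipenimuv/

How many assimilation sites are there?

/e/ before nasal /n/ → [ẽ]
/i/ before nasal /m/ → [ĩ]
2 segments change.

2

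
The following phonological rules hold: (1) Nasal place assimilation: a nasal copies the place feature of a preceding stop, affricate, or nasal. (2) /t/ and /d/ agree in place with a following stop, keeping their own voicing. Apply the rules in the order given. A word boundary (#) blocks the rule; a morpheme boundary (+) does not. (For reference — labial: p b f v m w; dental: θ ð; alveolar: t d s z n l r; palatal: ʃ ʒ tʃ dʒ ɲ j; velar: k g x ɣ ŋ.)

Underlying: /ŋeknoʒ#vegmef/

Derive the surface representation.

Rule 1: /n/ after /k/ (velar) → [ŋ]
Rule 1: /m/ after /g/ (velar) → [ŋ]
After rule 1: ŋekŋoʒ#vegŋef
Rule 2: no segment meets the rule's conditions; no change.

[ŋekŋoʒ#vegŋef]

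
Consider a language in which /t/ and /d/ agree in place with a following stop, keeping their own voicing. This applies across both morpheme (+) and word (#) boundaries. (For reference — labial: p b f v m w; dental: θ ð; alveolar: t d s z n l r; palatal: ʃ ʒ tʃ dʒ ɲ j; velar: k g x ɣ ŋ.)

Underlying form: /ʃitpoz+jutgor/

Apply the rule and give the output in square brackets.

[ʃippoz+jukgor]

/t/ before /p/ (labial) → [p]
/t/ before /g/ (velar) → [k]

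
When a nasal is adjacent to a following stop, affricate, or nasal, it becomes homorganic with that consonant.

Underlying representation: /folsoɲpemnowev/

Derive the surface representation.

[folsompennowev]

/ɲ/ before /p/ (labial) → [m]
/m/ before /n/ (alveolar) → [n]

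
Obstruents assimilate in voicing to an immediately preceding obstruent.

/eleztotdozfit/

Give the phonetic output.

/t/ after /z/ (voiced) → [d]
/d/ after /t/ (voiceless) → [t]
/f/ after /z/ (voiced) → [v]

[elezdottozvit]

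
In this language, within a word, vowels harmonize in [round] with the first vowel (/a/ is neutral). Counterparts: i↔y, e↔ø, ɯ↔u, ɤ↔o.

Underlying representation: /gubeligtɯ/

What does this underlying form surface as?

/e/ harmonizes with /u/ ([+round]) → [ø]
/i/ harmonizes with /u/ ([+round]) → [y]
/ɯ/ harmonizes with /u/ ([+round]) → [u]

[gubølygtu]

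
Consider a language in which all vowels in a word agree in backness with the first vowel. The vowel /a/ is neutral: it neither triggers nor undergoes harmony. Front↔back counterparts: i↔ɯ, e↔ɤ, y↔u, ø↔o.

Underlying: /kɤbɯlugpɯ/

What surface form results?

[kɤbɯlugpɯ]

no segment meets the rule's conditions; no change.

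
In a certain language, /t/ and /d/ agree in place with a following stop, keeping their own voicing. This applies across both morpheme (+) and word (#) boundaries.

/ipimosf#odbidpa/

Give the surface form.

[ipimosf#obbibpa]

/d/ before /b/ (labial) → [b]
/d/ before /p/ (labial) → [b]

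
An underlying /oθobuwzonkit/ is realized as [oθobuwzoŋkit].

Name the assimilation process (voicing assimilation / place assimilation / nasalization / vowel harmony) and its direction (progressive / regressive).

/n/→[ŋ].
Each target copies a feature from the following segment, so the direction is regressive.

place assimilation, regressive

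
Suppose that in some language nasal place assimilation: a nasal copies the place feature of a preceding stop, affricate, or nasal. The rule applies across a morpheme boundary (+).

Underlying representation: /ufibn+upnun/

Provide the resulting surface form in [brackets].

[ufibm+upmun]

/n/ after /b/ (labial) → [m]
/n/ after /p/ (labial) → [m]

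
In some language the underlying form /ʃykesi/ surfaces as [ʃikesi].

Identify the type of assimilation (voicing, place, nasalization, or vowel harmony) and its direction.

vowel harmony, regressive

/y/→[i].
Vowels agree with the last vowel, so the harmony is regressive.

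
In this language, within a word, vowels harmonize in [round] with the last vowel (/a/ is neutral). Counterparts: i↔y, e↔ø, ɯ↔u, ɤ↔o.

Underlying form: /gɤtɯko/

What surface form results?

[gotuko]

/ɤ/ harmonizes with /o/ ([+round]) → [o]
/ɯ/ harmonizes with /o/ ([+round]) → [u]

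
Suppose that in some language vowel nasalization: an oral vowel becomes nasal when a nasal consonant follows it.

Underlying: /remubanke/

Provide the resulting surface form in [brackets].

[rẽmubãnke]

/e/ before nasal /m/ → [ẽ]
/a/ before nasal /n/ → [ã]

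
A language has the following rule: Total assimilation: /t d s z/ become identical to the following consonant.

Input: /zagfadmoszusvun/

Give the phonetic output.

/d/ before /m/ → [m] (total assimilation)
/s/ before /z/ → [z] (total assimilation)
/s/ before /v/ → [v] (total assimilation)

[zagfammozzuvvun]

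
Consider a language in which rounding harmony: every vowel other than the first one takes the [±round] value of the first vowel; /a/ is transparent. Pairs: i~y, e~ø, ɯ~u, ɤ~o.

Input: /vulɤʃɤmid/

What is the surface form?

/ɤ/ harmonizes with /u/ ([+round]) → [o]
/ɤ/ harmonizes with /u/ ([+round]) → [o]
/i/ harmonizes with /u/ ([+round]) → [y]

[vuloʃomyd]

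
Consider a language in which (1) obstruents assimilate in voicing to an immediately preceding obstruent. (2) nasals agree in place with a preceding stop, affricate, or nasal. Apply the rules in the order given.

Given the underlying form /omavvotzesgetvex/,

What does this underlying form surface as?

Rule 1: /z/ after /t/ (voiceless) → [s]
Rule 1: /g/ after /s/ (voiceless) → [k]
Rule 1: /v/ after /t/ (voiceless) → [f]
After rule 1: omavvotsesketfex
Rule 2: no segment meets the rule's conditions; no change.

[omavvotsesketfex]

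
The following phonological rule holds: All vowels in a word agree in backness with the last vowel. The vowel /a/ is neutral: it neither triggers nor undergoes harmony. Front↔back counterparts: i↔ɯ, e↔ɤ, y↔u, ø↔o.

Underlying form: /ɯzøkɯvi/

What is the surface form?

/ɯ/ harmonizes with /i/ ([-back]) → [i]
/ɯ/ harmonizes with /i/ ([-back]) → [i]

[izøkivi]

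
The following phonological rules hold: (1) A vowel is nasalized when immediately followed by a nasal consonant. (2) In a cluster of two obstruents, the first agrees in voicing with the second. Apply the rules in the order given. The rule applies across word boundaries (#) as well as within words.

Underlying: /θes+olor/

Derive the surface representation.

Rule 1: no segment meets the rule's conditions; no change.
After rule 1: θes+olor
Rule 2: no segment meets the rule's conditions; no change.

[θes+olor]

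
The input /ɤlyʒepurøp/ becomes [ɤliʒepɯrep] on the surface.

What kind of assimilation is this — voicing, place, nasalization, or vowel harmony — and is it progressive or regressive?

vowel harmony, progressive

/y/→[i] /u/→[ɯ] /ø/→[e].
Vowels agree with the first vowel, so the harmony is progressive.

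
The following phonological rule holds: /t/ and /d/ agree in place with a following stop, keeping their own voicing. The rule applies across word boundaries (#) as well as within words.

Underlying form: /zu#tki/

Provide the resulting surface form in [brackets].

/t/ before /k/ (velar) → [k]

[zu#kki]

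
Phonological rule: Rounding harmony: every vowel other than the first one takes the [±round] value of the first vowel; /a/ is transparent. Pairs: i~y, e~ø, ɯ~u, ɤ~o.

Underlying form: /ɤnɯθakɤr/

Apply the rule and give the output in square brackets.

no segment meets the rule's conditions; no change.

[ɤnɯθakɤr]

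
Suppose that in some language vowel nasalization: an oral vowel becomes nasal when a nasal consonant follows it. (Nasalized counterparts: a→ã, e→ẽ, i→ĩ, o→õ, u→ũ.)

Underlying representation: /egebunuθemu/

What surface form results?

[egebũnuθẽmu]

/u/ before nasal /n/ → [ũ]
/e/ before nasal /m/ → [ẽ]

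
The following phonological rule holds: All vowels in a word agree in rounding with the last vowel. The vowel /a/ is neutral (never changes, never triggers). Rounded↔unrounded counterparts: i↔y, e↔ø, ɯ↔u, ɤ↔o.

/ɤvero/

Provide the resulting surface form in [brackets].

/ɤ/ harmonizes with /o/ ([+round]) → [o]
/e/ harmonizes with /o/ ([+round]) → [ø]

[ovøro]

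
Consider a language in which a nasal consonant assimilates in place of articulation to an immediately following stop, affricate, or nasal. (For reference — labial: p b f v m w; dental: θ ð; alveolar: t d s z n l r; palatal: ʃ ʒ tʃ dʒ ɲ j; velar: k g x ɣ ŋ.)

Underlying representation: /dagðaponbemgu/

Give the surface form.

/n/ before /b/ (labial) → [m]
/m/ before /g/ (velar) → [ŋ]

[dagðapombeŋgu]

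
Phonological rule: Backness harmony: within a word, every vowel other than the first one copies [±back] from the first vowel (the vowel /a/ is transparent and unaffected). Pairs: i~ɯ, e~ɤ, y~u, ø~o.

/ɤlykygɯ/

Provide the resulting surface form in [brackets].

/y/ harmonizes with /ɤ/ ([+back]) → [u]
/y/ harmonizes with /ɤ/ ([+back]) → [u]

[ɤlukugɯ]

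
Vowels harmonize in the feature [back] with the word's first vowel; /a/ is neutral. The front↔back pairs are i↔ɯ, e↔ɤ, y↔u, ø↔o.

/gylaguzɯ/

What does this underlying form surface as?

[gylagyzi]

/u/ harmonizes with /y/ ([-back]) → [y]
/ɯ/ harmonizes with /y/ ([-back]) → [i]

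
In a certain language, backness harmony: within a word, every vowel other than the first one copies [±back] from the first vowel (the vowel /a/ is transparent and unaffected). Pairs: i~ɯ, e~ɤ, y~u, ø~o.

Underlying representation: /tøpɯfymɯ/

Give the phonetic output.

/ɯ/ harmonizes with /ø/ ([-back]) → [i]
/ɯ/ harmonizes with /ø/ ([-back]) → [i]

[tøpifymi]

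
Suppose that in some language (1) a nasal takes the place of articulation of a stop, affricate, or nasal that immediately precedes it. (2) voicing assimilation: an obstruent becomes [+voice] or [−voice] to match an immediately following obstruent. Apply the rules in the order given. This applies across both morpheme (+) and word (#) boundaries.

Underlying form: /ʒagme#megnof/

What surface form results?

Rule 1: /m/ after /g/ (velar) → [ŋ]
Rule 1: /n/ after /g/ (velar) → [ŋ]
After rule 1: ʒagŋe#megŋof
Rule 2: no segment meets the rule's conditions; no change.

[ʒagŋe#megŋof]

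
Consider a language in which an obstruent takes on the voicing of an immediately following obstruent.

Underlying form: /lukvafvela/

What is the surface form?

[lugvavvela]

/k/ before /v/ (voiced) → [g]
/f/ before /v/ (voiced) → [v]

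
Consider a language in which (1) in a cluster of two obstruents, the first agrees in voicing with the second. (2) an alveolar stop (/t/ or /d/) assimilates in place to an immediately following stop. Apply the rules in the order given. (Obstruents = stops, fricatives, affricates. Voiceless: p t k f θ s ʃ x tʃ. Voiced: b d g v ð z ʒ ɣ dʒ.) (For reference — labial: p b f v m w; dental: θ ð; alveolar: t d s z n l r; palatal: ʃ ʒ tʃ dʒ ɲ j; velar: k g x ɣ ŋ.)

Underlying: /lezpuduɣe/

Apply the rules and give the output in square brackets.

[lespuduɣe]

Rule 1: /z/ before /p/ (voiceless) → [s]
After rule 1: lespuduɣe
Rule 2: no segment meets the rule's conditions; no change.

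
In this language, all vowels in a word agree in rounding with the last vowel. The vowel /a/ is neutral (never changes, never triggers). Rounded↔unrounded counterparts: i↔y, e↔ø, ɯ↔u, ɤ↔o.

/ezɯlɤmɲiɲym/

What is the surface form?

/e/ harmonizes with /y/ ([+round]) → [ø]
/ɯ/ harmonizes with /y/ ([+round]) → [u]
/ɤ/ harmonizes with /y/ ([+round]) → [o]
/i/ harmonizes with /y/ ([+round]) → [y]

[øzulomɲyɲym]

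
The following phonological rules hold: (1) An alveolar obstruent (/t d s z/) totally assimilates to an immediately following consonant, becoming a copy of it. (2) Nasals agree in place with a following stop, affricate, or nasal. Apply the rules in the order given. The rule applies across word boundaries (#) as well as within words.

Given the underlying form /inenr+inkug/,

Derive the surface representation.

Rule 1: no segment meets the rule's conditions; no change.
After rule 1: inenr+inkug
Rule 2: /n/ before /k/ (velar) → [ŋ]

[inenr+iŋkug]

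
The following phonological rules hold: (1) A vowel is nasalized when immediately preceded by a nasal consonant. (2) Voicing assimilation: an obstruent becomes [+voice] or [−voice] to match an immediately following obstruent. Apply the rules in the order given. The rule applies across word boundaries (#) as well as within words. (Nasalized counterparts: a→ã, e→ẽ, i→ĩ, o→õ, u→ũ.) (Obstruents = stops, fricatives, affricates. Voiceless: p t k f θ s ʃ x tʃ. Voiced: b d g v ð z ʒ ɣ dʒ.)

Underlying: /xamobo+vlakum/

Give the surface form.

[xamõbo+vlakum]

Rule 1: /o/ after nasal /m/ → [õ]
After rule 1: xamõbo+vlakum
Rule 2: no segment meets the rule's conditions; no change.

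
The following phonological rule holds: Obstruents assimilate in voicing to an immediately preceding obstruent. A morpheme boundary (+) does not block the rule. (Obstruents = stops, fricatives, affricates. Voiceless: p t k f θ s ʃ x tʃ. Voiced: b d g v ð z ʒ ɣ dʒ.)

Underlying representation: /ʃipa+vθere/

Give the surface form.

[ʃipa+vðere]

/θ/ after /v/ (voiced) → [ð]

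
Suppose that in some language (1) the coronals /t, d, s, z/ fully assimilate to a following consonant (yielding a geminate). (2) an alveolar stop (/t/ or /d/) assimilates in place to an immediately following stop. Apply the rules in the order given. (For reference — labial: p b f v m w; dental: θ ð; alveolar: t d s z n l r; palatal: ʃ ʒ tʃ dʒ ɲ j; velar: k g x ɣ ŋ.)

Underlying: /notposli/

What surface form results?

[noppolli]

Rule 1: /t/ before /p/ → [p] (total assimilation)
Rule 1: /s/ before /l/ → [l] (total assimilation)
After rule 1: noppolli
Rule 2: no segment meets the rule's conditions; no change.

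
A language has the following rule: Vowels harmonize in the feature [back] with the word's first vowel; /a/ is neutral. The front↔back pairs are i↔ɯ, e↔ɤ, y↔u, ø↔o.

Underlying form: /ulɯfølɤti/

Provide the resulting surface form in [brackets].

[ulɯfolɤtɯ]

/ø/ harmonizes with /u/ ([+back]) → [o]
/i/ harmonizes with /u/ ([+back]) → [ɯ]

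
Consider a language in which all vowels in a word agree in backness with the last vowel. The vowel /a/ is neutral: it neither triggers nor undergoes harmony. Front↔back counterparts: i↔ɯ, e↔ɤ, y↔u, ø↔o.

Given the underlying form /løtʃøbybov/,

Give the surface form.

[lotʃobubov]

/ø/ harmonizes with /o/ ([+back]) → [o]
/ø/ harmonizes with /o/ ([+back]) → [o]
/y/ harmonizes with /o/ ([+back]) → [u]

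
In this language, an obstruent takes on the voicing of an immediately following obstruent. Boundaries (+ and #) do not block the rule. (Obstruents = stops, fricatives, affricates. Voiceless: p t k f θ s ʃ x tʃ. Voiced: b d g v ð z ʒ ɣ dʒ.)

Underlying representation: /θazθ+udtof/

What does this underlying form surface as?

/z/ before /θ/ (voiceless) → [s]
/d/ before /t/ (voiceless) → [t]

[θasθ+uttof]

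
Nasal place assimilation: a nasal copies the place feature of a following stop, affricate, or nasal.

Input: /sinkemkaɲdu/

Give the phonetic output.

[siŋkeŋkandu]

/n/ before /k/ (velar) → [ŋ]
/m/ before /k/ (velar) → [ŋ]
/ɲ/ before /d/ (alveolar) → [n]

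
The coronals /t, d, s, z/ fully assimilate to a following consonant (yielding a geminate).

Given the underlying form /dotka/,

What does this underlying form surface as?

/t/ before /k/ → [k] (total assimilation)

[dokka]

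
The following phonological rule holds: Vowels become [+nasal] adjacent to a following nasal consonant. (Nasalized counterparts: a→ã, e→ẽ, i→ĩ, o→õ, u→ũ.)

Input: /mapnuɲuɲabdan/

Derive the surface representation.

[mapnũɲũɲabdãn]

/u/ before nasal /ɲ/ → [ũ]
/u/ before nasal /ɲ/ → [ũ]
/a/ before nasal /n/ → [ã]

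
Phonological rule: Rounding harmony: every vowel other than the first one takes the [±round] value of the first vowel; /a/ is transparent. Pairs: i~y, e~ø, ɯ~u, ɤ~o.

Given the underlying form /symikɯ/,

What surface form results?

[symyku]

/i/ harmonizes with /y/ ([+round]) → [y]
/ɯ/ harmonizes with /y/ ([+round]) → [u]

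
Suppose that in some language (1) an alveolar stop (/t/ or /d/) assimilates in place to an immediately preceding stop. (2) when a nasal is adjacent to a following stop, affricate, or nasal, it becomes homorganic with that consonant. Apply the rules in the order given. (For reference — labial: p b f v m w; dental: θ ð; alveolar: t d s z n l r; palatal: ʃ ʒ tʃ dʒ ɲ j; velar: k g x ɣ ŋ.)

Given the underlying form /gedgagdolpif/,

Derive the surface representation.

[gedgaggolpif]

Rule 1: /d/ after /g/ (velar) → [g]
After rule 1: gedgaggolpif
Rule 2: no segment meets the rule's conditions; no change.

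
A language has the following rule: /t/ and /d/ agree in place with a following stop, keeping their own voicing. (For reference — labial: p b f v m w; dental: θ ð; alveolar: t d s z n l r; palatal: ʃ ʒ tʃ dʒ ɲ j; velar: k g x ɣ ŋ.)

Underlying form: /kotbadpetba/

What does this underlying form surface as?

[kopbabpepba]

/t/ before /b/ (labial) → [p]
/d/ before /p/ (labial) → [b]
/t/ before /b/ (labial) → [p]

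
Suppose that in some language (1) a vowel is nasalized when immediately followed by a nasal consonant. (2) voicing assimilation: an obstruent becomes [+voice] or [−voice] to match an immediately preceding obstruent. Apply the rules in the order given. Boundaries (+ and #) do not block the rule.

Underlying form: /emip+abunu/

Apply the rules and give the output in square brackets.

[ẽmip+abũnu]

Rule 1: /e/ before nasal /m/ → [ẽ]
Rule 1: /u/ before nasal /n/ → [ũ]
After rule 1: ẽmip+abũnu
Rule 2: no segment meets the rule's conditions; no change.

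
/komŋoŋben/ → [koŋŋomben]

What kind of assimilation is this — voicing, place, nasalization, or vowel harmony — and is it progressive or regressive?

/m/→[ŋ] /ŋ/→[m].
Each target copies a feature from the following segment, so the direction is regressive.

place assimilation, regressive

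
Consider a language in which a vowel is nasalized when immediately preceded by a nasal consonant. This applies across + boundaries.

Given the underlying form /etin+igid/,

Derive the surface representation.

/i/ after nasal /n/ → [ĩ]

[etin+ĩgid]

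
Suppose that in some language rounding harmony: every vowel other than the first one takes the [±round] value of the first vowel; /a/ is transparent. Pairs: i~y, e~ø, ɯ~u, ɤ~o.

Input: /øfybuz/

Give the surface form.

[øfybuz]

no segment meets the rule's conditions; no change.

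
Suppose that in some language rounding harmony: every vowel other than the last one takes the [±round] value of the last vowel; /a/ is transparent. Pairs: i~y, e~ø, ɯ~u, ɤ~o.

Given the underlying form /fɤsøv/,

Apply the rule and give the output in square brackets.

/ɤ/ harmonizes with /ø/ ([+round]) → [o]

[fosøv]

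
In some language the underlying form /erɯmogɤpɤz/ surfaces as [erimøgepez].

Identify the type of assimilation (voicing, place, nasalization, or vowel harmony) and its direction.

vowel harmony, progressive

/ɯ/→[i] /o/→[ø] /ɤ/→[e] /ɤ/→[e].
Vowels agree with the first vowel, so the harmony is progressive.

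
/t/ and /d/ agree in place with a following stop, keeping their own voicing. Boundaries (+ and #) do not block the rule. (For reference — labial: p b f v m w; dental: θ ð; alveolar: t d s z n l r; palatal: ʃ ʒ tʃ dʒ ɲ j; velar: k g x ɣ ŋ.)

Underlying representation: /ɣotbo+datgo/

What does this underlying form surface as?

/t/ before /b/ (labial) → [p]
/t/ before /g/ (velar) → [k]

[ɣopbo+dakgo]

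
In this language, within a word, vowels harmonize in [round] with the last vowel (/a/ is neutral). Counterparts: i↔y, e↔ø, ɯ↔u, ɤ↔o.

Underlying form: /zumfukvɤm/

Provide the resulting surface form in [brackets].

[zɯmfɯkvɤm]

/u/ harmonizes with /ɤ/ ([-round]) → [ɯ]
/u/ harmonizes with /ɤ/ ([-round]) → [ɯ]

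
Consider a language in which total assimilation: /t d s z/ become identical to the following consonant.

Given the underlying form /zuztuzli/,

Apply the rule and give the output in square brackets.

[zuttulli]

/z/ before /t/ → [t] (total assimilation)
/z/ before /l/ → [l] (total assimilation)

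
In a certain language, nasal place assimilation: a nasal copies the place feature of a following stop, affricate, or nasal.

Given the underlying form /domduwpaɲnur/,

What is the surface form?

/m/ before /d/ (alveolar) → [n]
/ɲ/ before /n/ (alveolar) → [n]

[donduwpannur]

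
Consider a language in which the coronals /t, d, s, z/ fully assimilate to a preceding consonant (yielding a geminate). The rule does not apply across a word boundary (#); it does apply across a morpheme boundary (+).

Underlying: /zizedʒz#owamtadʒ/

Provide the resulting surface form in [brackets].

/z/ after /dʒ/ → [dʒ] (total assimilation)
/t/ after /m/ → [m] (total assimilation)

[zizedʒdʒ#owammadʒ]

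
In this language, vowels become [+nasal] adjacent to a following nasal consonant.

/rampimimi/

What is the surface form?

[rãmpĩmĩmi]

/a/ before nasal /m/ → [ã]
/i/ before nasal /m/ → [ĩ]
/i/ before nasal /m/ → [ĩ]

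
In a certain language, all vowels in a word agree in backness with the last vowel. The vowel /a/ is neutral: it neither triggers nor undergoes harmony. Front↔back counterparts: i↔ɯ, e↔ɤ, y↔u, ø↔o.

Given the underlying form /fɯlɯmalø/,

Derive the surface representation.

[filimalø]

/ɯ/ harmonizes with /ø/ ([-back]) → [i]
/ɯ/ harmonizes with /ø/ ([-back]) → [i]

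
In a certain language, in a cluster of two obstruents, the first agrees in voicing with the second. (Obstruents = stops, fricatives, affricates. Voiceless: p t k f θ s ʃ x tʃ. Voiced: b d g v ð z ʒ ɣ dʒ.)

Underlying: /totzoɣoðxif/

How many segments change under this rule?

/t/ before /z/ (voiced) → [d]
/ð/ before /x/ (voiceless) → [θ]
2 segments change.

2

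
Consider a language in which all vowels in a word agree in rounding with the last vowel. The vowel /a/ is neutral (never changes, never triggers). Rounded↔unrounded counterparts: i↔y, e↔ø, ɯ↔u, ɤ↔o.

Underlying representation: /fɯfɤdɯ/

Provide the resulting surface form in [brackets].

[fɯfɤdɯ]

no segment meets the rule's conditions; no change.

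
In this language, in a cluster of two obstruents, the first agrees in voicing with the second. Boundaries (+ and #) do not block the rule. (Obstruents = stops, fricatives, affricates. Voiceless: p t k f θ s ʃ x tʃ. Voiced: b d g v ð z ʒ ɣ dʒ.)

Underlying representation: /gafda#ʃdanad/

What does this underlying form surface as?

/f/ before /d/ (voiced) → [v]
/ʃ/ before /d/ (voiced) → [ʒ]

[gavda#ʒdanad]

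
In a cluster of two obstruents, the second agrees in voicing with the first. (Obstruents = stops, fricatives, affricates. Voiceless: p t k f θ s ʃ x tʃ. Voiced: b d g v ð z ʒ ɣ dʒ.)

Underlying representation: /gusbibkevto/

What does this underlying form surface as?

/b/ after /s/ (voiceless) → [p]
/k/ after /b/ (voiced) → [g]
/t/ after /v/ (voiced) → [d]

[guspibgevdo]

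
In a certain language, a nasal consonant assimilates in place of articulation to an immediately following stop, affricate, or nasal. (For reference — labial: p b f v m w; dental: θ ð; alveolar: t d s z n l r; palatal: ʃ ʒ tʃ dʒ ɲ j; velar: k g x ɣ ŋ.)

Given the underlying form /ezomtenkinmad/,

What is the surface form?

/m/ before /t/ (alveolar) → [n]
/n/ before /k/ (velar) → [ŋ]
/n/ before /m/ (labial) → [m]

[ezonteŋkimmad]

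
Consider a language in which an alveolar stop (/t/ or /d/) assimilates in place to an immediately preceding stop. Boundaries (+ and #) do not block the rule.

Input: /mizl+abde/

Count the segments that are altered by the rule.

1

/d/ after /b/ (labial) → [b]
1 segment changes.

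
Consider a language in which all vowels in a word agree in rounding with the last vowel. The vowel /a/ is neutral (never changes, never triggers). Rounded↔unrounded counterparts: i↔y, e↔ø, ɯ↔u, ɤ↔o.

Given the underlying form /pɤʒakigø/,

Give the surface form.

[poʒakygø]

/ɤ/ harmonizes with /ø/ ([+round]) → [o]
/i/ harmonizes with /ø/ ([+round]) → [y]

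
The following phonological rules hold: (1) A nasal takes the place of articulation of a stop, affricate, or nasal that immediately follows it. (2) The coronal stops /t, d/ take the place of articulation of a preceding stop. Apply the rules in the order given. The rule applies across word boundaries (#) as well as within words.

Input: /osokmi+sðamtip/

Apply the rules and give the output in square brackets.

Rule 1: /m/ before /t/ (alveolar) → [n]
After rule 1: osokmi+sðantip
Rule 2: no segment meets the rule's conditions; no change.

[osokmi+sðantip]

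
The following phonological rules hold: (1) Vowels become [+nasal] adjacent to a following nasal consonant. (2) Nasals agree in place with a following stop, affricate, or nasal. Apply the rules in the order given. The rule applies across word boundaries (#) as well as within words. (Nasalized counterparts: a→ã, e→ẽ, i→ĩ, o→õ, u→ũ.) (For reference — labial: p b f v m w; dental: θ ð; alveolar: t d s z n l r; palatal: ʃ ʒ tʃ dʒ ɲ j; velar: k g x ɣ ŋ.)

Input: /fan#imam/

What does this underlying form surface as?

Rule 1: /a/ before nasal /n/ → [ã]
Rule 1: /i/ before nasal /m/ → [ĩ]
Rule 1: /a/ before nasal /m/ → [ã]
After rule 1: fãn#ĩmãm
Rule 2: no segment meets the rule's conditions; no change.

[fãn#ĩmãm]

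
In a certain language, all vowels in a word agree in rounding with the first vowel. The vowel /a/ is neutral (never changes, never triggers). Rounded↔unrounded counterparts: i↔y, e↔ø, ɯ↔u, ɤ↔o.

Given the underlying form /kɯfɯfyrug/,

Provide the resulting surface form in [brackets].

[kɯfɯfirɯg]

/y/ harmonizes with /ɯ/ ([-round]) → [i]
/u/ harmonizes with /ɯ/ ([-round]) → [ɯ]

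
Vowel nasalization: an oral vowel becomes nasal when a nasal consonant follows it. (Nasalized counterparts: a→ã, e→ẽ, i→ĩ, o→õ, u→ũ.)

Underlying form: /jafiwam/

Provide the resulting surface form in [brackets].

/a/ before nasal /m/ → [ã]

[jafiwãm]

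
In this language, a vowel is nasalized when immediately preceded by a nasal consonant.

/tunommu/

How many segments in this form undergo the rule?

2

/o/ after nasal /n/ → [õ]
/u/ after nasal /m/ → [ũ]
2 segments change.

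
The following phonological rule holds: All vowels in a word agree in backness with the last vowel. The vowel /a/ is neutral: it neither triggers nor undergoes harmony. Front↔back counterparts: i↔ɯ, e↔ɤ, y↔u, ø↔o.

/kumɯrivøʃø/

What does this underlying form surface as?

[kymirivøʃø]

/u/ harmonizes with /ø/ ([-back]) → [y]
/ɯ/ harmonizes with /ø/ ([-back]) → [i]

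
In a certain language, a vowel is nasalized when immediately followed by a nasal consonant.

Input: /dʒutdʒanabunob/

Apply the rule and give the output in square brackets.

/a/ before nasal /n/ → [ã]
/u/ before nasal /n/ → [ũ]

[dʒutdʒãnabũnob]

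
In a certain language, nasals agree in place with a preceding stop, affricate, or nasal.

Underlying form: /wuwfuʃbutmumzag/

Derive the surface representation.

/m/ after /t/ (alveolar) → [n]

[wuwfuʃbutnumzag]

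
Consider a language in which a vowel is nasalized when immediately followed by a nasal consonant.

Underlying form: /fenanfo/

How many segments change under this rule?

/e/ before nasal /n/ → [ẽ]
/a/ before nasal /n/ → [ã]
2 segments change.

2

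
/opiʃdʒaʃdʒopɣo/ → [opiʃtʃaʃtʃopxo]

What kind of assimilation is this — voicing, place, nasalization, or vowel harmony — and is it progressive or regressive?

/dʒ/→[tʃ] /dʒ/→[tʃ] /ɣ/→[x].
Each target copies a feature from the preceding segment, so the direction is progressive.

voicing assimilation, progressive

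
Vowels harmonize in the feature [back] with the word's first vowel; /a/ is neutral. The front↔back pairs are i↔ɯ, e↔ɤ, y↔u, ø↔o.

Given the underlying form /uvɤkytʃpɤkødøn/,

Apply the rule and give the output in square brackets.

[uvɤkutʃpɤkodon]

/y/ harmonizes with /u/ ([+back]) → [u]
/ø/ harmonizes with /u/ ([+back]) → [o]
/ø/ harmonizes with /u/ ([+back]) → [o]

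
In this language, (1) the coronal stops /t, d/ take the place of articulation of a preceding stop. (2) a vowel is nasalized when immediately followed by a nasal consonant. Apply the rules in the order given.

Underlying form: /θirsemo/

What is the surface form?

[θirsẽmo]

Rule 1: no segment meets the rule's conditions; no change.
After rule 1: θirsemo
Rule 2: /e/ before nasal /m/ → [ẽ]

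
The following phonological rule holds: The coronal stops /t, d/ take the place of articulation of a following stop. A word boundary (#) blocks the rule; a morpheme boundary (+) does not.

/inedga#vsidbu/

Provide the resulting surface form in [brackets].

[inegga#vsibbu]

/d/ before /g/ (velar) → [g]
/d/ before /b/ (labial) → [b]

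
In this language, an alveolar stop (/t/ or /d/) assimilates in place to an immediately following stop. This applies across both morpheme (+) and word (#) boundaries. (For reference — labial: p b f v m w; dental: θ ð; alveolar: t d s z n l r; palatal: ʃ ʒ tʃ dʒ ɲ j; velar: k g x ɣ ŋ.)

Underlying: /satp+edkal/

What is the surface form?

/t/ before /p/ (labial) → [p]
/d/ before /k/ (velar) → [g]

[sapp+egkal]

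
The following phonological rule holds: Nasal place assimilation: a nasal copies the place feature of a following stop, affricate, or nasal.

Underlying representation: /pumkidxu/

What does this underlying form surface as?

[puŋkidxu]

/m/ before /k/ (velar) → [ŋ]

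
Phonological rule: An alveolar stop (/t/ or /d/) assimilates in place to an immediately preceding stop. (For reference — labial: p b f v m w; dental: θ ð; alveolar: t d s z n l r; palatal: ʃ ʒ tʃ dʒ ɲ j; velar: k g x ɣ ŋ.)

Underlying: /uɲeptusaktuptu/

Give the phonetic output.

/t/ after /p/ (labial) → [p]
/t/ after /k/ (velar) → [k]
/t/ after /p/ (labial) → [p]

[uɲeppusakkuppu]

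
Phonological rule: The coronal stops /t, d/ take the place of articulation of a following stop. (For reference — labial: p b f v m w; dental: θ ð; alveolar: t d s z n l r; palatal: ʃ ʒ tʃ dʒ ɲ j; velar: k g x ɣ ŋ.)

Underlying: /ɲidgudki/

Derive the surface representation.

/d/ before /g/ (velar) → [g]
/d/ before /k/ (velar) → [g]

[ɲiggugki]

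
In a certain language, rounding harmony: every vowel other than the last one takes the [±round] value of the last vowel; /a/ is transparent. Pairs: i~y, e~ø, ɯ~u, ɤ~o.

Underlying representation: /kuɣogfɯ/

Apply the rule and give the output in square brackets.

[kɯɣɤgfɯ]

/u/ harmonizes with /ɯ/ ([-round]) → [ɯ]
/o/ harmonizes with /ɯ/ ([-round]) → [ɤ]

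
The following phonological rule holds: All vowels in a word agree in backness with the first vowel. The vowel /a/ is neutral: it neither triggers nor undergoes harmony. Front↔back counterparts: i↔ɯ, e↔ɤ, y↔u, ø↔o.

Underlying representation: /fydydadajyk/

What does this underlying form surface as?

no segment meets the rule's conditions; no change.

[fydydadajyk]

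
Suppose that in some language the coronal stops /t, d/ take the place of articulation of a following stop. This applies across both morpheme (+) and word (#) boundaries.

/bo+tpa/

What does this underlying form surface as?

[bo+ppa]

/t/ before /p/ (labial) → [p]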